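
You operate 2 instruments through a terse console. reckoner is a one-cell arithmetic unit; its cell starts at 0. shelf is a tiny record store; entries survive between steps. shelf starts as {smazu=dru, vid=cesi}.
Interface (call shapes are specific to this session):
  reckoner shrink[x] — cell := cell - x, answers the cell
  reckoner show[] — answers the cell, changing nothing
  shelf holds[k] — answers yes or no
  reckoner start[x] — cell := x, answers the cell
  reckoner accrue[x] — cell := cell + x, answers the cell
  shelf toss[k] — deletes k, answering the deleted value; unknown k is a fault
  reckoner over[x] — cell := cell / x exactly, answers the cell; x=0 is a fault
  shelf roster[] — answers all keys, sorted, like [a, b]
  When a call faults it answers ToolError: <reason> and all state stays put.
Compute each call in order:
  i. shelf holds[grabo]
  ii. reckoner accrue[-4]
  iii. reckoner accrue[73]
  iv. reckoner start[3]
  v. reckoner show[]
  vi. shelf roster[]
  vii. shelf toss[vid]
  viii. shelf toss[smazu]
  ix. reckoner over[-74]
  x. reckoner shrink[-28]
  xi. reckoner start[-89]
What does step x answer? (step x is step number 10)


Answer: 2069/74

Derivation:
==> shelf holds(k: grabo)
<== no
==> reckoner accrue(x: -4)
<== -4
==> reckoner accrue(x: 73)
<== 69
==> reckoner start(x: 3)
<== 3
==> reckoner show()
<== 3
==> shelf roster()
<== [smazu, vid]
==> shelf toss(k: vid)
<== cesi
==> shelf toss(k: smazu)
<== dru
==> reckoner over(x: -74)
<== -3/74
==> reckoner shrink(x: -28)
<== 2069/74
==> reckoner start(x: -89)
<== -89


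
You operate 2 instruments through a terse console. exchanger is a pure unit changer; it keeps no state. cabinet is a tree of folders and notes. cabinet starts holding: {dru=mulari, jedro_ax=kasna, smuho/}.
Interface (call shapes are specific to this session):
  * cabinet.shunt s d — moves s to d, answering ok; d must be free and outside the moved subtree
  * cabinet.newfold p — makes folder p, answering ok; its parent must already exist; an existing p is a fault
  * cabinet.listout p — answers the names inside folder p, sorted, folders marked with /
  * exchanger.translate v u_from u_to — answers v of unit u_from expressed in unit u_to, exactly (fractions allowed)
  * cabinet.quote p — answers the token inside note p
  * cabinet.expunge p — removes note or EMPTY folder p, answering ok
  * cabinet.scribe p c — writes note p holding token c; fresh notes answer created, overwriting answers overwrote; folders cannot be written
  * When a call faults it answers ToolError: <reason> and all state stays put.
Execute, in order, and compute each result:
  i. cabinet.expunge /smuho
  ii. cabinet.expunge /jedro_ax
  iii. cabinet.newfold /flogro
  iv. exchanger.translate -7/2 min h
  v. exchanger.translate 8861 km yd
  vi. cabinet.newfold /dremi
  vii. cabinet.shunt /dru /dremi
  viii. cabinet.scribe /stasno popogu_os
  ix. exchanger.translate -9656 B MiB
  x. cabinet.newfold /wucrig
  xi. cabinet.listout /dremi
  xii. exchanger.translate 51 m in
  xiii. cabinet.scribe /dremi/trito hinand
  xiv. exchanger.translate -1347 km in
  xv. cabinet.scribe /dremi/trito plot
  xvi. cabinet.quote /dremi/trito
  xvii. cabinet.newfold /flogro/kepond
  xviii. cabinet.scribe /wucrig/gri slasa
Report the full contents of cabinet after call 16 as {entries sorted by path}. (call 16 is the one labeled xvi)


# 1. expunge(p: /smuho) -> ok
# 2. expunge(p: /jedro_ax) -> ok
# 3. newfold(p: /flogro) -> ok
# 4. translate(v: -7/2, u_from: min, u_to: h) -> -7/120
# 5. translate(v: 8861, u_from: km, u_to: yd) -> 11076250000/1143
# 6. newfold(p: /dremi) -> ok
# 7. shunt(s: /dru, d: /dremi) -> ToolError: exists
# 8. scribe(p: /stasno, c: popogu_os) -> created
# 9. translate(v: -9656, u_from: B, u_to: MiB) -> -1207/131072
# 10. newfold(p: /wucrig) -> ok
# 11. listout(p: /dremi) -> []
# 12. translate(v: 51, u_from: m, u_to: in) -> 255000/127
# 13. scribe(p: /dremi/trito, c: hinand) -> created
# 14. translate(v: -1347, u_from: km, u_to: in) -> -6735000000/127
# 15. scribe(p: /dremi/trito, c: plot) -> overwrote
# 16. quote(p: /dremi/trito) -> plot
# 17. newfold(p: /flogro/kepond) -> ok
# 18. scribe(p: /wucrig/gri, c: slasa) -> created

Answer: {dremi/, dremi/trito=plot, dru=mulari, flogro/, stasno=popogu_os, wucrig/}


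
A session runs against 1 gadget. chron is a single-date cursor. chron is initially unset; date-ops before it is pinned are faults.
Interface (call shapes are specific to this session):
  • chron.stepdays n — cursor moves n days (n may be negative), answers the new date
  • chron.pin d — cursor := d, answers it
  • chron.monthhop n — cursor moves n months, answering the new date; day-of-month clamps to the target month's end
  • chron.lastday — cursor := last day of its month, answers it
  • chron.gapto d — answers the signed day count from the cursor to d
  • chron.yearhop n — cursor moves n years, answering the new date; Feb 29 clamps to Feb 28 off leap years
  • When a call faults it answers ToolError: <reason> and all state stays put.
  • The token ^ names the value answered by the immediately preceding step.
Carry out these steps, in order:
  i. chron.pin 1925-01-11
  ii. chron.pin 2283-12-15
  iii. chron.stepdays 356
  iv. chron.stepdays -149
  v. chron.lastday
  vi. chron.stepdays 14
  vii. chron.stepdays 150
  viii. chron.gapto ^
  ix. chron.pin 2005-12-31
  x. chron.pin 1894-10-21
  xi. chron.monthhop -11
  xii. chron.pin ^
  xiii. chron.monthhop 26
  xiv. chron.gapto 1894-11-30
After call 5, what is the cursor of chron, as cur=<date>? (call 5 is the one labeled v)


Answer: cur=2284-07-31

Derivation:
I invoke pin on d→1925-01-11: 1925-01-11.
Then pin on d→2283-12-15, → 2283-12-15.
Calling stepdays on n→356, — result: 2284-12-05.
I invoke stepdays on n→-149: 2284-07-09.
I invoke lastday: 2284-07-31.
I invoke stepdays on n→14, and see 2284-08-14.
Then stepdays on n→150, and get 2285-01-11.
I call gapto on d→^, → 0.
I call pin on d→2005-12-31, giving 2005-12-31.
Now I run pin on d→1894-10-21, giving 1894-10-21.
I try monthhop on n→-11, → 1893-11-21.
I try pin on d→^, and get 1893-11-21.
Using monthhop on n→26, and observe 1896-01-21.
I call gapto on d→1894-11-30: -417.


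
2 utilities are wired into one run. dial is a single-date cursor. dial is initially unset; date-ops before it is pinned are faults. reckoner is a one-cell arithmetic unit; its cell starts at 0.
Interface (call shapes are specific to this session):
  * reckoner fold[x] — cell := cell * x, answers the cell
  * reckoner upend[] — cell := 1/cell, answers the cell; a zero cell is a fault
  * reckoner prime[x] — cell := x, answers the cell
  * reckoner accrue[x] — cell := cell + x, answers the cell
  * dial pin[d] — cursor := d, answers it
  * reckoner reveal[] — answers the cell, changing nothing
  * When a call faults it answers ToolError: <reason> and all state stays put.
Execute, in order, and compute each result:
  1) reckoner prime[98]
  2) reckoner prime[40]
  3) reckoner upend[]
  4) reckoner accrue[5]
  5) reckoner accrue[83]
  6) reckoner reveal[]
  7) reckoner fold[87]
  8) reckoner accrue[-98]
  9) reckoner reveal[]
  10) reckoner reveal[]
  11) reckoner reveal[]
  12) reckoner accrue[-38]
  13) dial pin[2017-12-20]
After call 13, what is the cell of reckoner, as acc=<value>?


-> reckoner prime(x='98')
<- 98
-> reckoner prime(x='40')
<- 40
-> reckoner upend()
<- 1/40
-> reckoner accrue(x='5')
<- 201/40
-> reckoner accrue(x='83')
<- 3521/40
-> reckoner reveal()
<- 3521/40
-> reckoner fold(x='87')
<- 306327/40
-> reckoner accrue(x='-98')
<- 302407/40
-> reckoner reveal()
<- 302407/40
-> reckoner reveal()
<- 302407/40
-> reckoner reveal()
<- 302407/40
-> reckoner accrue(x='-38')
<- 300887/40
-> dial pin(d='2017-12-20')
<- 2017-12-20

Answer: acc=300887/40


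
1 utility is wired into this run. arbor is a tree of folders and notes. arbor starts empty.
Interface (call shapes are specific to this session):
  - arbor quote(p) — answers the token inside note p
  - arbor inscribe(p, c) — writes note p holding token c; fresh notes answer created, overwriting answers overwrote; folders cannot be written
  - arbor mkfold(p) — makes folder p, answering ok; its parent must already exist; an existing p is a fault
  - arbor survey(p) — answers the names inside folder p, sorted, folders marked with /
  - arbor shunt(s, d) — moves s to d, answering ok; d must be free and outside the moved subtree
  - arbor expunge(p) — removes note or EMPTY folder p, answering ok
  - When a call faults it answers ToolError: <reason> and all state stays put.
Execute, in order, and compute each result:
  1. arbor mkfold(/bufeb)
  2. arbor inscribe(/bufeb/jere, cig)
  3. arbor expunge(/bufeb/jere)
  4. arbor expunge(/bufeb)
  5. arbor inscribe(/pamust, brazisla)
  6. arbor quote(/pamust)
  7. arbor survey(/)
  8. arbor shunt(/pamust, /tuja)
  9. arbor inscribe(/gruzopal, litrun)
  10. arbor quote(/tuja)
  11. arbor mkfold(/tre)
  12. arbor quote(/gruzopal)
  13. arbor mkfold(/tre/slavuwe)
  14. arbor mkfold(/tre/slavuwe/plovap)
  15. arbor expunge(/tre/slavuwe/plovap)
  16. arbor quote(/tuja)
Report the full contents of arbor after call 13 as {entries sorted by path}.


;; 1. arbor mkfold(p→/bufeb) : ok
;; 2. arbor inscribe(p→/bufeb/jere, c→cig) : created
;; 3. arbor expunge(p→/bufeb/jere) : ok
;; 4. arbor expunge(p→/bufeb) : ok
;; 5. arbor inscribe(p→/pamust, c→brazisla) : created
;; 6. arbor quote(p→/pamust) : brazisla
;; 7. arbor survey(p→/) : [pamust]
;; 8. arbor shunt(s→/pamust, d→/tuja) : ok
;; 9. arbor inscribe(p→/gruzopal, c→litrun) : created
;; 10. arbor quote(p→/tuja) : brazisla
;; 11. arbor mkfold(p→/tre) : ok
;; 12. arbor quote(p→/gruzopal) : litrun
;; 13. arbor mkfold(p→/tre/slavuwe) : ok
;; 14. arbor mkfold(p→/tre/slavuwe/plovap) : ok
;; 15. arbor expunge(p→/tre/slavuwe/plovap) : ok
;; 16. arbor quote(p→/tuja) : brazisla

Answer: {gruzopal=litrun, tre/, tre/slavuwe/, tuja=brazisla}


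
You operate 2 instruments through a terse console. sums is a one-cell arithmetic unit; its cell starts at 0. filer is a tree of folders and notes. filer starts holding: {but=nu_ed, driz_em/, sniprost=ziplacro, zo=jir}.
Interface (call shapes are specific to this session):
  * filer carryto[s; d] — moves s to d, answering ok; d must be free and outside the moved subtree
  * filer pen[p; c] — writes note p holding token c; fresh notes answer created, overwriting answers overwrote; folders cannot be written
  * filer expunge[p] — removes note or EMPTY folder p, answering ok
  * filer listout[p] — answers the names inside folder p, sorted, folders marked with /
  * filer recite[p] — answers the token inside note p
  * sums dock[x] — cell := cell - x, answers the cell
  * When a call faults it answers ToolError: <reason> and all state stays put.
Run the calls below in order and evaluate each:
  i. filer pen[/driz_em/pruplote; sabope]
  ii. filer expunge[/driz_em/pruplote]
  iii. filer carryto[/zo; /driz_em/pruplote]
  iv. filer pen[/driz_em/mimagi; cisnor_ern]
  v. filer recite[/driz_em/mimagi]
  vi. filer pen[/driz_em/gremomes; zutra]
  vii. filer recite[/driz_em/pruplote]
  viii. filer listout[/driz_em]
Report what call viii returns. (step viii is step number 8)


Do: filer pen[p: /driz_em/pruplote; c: sabope]
See: created
Do: filer expunge[p: /driz_em/pruplote]
See: ok
Do: filer carryto[s: /zo; d: /driz_em/pruplote]
See: ok
Do: filer pen[p: /driz_em/mimagi; c: cisnor_ern]
See: created
Do: filer recite[p: /driz_em/mimagi]
See: cisnor_ern
Do: filer pen[p: /driz_em/gremomes; c: zutra]
See: created
Do: filer recite[p: /driz_em/pruplote]
See: jir
Do: filer listout[p: /driz_em]
See: [gremomes, mimagi, pruplote]

Answer: [gremomes, mimagi, pruplote]


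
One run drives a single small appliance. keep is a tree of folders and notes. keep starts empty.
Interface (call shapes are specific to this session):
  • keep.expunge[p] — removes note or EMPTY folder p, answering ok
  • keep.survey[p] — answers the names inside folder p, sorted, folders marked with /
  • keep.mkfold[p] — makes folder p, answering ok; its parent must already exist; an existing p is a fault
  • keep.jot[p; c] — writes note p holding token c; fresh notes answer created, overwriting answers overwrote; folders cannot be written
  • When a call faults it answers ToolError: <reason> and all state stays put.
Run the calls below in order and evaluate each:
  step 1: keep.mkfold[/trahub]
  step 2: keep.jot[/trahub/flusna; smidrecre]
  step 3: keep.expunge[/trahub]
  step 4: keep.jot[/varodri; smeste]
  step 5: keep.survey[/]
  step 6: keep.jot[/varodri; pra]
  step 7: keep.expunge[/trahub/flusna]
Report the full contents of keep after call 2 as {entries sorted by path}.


Answer: {trahub/, trahub/flusna=smidrecre}

Derivation:
Using keep.mkfold(p: /trahub), yielding ok.
I call keep.jot(p: /trahub/flusna, c: smidrecre), and see created.
I try keep.expunge(p: /trahub), and see ToolError: not empty.
Invoking keep.jot(p: /varodri, c: smeste), and see created.
I invoke keep.survey(p: /), → [trahub/, varodri].
I use keep.jot(p: /varodri, c: pra), and observe overwrote.
I use keep.expunge(p: /trahub/flusna): ok.


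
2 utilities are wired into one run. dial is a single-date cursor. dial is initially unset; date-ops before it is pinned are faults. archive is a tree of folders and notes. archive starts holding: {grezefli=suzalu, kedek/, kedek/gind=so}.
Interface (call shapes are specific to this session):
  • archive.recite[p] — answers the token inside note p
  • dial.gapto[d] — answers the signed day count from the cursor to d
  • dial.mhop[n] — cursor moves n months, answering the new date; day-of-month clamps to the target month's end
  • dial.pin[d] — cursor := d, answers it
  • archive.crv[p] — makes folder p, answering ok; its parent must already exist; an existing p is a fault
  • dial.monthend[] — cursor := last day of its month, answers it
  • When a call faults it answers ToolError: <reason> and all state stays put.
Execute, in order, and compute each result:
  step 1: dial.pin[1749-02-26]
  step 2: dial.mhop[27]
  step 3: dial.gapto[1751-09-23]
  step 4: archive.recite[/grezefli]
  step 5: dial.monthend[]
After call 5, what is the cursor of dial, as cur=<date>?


Answer: cur=1751-05-31

Derivation:
==> dial.pin(d=1749-02-26)
<== 1749-02-26
==> dial.mhop(n=27)
<== 1751-05-26
==> dial.gapto(d=1751-09-23)
<== 120
==> archive.recite(p=/grezefli)
<== suzalu
==> dial.monthend()
<== 1751-05-31


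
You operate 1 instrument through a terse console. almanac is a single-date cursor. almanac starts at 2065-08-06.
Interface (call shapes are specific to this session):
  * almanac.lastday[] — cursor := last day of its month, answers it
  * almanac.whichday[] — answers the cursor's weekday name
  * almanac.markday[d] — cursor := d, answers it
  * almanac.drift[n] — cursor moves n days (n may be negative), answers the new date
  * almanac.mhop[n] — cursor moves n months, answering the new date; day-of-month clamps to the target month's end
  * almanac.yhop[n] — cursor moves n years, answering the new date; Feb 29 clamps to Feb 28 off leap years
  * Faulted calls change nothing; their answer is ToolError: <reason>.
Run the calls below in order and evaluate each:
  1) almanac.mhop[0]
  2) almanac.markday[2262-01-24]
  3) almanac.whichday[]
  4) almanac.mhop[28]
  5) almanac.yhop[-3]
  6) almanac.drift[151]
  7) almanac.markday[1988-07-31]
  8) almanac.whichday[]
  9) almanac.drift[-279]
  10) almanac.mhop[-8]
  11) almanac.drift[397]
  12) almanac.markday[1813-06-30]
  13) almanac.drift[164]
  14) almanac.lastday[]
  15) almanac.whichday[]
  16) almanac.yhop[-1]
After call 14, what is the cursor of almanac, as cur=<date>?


>>> mhop n=0
:: 2065-08-06
>>> markday d=2262-01-24
:: 2262-01-24
>>> whichday
:: Friday
>>> mhop n=28
:: 2264-05-24
>>> yhop n=-3
:: 2261-05-24
>>> drift n=151
:: 2261-10-22
>>> markday d=1988-07-31
:: 1988-07-31
>>> whichday
:: Sunday
>>> drift n=-279
:: 1987-10-26
>>> mhop n=-8
:: 1987-02-26
>>> drift n=397
:: 1988-03-29
>>> markday d=1813-06-30
:: 1813-06-30
>>> drift n=164
:: 1813-12-11
>>> lastday
:: 1813-12-31
>>> whichday
:: Friday
>>> yhop n=-1
:: 1812-12-31

Answer: cur=1813-12-31


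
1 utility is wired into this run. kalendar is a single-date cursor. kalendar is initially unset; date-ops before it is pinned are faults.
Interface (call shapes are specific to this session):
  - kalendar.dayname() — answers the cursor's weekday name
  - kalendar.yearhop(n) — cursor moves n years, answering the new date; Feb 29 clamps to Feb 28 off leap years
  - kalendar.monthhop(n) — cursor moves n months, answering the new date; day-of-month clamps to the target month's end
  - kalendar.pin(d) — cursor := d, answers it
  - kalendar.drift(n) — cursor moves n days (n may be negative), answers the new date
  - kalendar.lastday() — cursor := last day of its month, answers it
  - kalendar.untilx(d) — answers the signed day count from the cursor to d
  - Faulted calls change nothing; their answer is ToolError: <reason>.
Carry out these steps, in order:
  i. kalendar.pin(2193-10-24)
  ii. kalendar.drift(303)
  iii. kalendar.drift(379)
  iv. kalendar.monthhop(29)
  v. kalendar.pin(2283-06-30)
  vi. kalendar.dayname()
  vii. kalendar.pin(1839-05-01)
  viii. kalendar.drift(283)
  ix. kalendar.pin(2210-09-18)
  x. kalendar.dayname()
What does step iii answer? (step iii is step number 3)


Invoking pin on d→2193-10-24, — result: 2193-10-24.
I try drift on n→303, → 2194-08-23.
Using drift on n→379, → 2195-09-06.
I invoke monthhop on n→29, → 2198-02-06.
Invoking pin on d→2283-06-30, yielding 2283-06-30.
Calling dayname(), and observe Saturday.
Next I call pin on d→1839-05-01, and observe 1839-05-01.
I call drift on n→283, and get 1840-02-08.
I invoke pin on d→2210-09-18, and observe 2210-09-18.
I use dayname(), — result: Tuesday.

Answer: 2195-09-06


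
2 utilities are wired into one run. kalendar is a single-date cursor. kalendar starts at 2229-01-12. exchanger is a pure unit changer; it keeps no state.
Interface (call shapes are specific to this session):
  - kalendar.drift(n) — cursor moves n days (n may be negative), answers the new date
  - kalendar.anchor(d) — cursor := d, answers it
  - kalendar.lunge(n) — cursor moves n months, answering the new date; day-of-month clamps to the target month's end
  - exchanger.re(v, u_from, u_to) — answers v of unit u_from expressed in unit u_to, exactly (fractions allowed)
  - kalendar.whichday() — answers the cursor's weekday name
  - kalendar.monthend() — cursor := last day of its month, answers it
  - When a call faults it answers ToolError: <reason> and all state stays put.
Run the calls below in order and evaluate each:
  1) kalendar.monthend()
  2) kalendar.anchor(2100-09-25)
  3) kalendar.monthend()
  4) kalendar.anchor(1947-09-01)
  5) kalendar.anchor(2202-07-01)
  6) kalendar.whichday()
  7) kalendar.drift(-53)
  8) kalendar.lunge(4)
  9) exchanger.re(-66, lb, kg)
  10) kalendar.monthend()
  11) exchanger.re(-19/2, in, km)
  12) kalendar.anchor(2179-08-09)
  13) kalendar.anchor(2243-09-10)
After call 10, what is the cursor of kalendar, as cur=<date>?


$ kalendar.monthend
:: 2229-01-31
$ kalendar.anchor 2100-09-25
:: 2100-09-25
$ kalendar.monthend
:: 2100-09-30
$ kalendar.anchor 1947-09-01
:: 1947-09-01
$ kalendar.anchor 2202-07-01
:: 2202-07-01
$ kalendar.whichday
:: Thursday
$ kalendar.drift -53
:: 2202-05-09
$ kalendar.lunge 4
:: 2202-09-09
$ exchanger.re -66 lb kg
:: -1496854821/50000000
$ kalendar.monthend
:: 2202-09-30
$ exchanger.re -19/2 in km
:: -2413/10000000
$ kalendar.anchor 2179-08-09
:: 2179-08-09
$ kalendar.anchor 2243-09-10
:: 2243-09-10

Answer: cur=2202-09-30


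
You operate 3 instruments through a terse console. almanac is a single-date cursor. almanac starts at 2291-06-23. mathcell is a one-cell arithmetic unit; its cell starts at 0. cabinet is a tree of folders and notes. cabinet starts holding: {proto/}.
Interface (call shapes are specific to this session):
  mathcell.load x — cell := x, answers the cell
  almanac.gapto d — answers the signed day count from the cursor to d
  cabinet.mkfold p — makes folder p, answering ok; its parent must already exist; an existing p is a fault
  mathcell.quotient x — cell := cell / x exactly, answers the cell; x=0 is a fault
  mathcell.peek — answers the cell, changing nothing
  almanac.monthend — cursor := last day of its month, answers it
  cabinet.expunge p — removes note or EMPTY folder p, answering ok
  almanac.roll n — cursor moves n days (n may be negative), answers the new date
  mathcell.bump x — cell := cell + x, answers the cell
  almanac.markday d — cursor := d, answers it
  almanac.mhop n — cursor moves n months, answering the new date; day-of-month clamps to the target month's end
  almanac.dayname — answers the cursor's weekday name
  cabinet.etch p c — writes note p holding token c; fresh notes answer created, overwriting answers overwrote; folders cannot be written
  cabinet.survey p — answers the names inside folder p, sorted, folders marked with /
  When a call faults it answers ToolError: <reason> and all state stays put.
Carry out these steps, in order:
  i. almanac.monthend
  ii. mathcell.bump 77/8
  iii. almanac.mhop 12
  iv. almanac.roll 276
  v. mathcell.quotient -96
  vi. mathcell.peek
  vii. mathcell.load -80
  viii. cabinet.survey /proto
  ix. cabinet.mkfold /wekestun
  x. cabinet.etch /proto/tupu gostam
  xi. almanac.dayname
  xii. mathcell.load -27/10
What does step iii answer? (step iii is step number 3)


Answer: 2292-06-30

Derivation:
% almanac.monthend() -> 2291-06-30
% mathcell.bump(77/8) -> 77/8
% almanac.mhop(12) -> 2292-06-30
% almanac.roll(276) -> 2293-04-02
% mathcell.quotient(-96) -> -77/768
% mathcell.peek() -> -77/768
% mathcell.load(-80) -> -80
% cabinet.survey(/proto) -> []
% cabinet.mkfold(/wekestun) -> ok
% cabinet.etch(/proto/tupu, gostam) -> created
% almanac.dayname() -> Sunday
% mathcell.load(-27/10) -> -27/10


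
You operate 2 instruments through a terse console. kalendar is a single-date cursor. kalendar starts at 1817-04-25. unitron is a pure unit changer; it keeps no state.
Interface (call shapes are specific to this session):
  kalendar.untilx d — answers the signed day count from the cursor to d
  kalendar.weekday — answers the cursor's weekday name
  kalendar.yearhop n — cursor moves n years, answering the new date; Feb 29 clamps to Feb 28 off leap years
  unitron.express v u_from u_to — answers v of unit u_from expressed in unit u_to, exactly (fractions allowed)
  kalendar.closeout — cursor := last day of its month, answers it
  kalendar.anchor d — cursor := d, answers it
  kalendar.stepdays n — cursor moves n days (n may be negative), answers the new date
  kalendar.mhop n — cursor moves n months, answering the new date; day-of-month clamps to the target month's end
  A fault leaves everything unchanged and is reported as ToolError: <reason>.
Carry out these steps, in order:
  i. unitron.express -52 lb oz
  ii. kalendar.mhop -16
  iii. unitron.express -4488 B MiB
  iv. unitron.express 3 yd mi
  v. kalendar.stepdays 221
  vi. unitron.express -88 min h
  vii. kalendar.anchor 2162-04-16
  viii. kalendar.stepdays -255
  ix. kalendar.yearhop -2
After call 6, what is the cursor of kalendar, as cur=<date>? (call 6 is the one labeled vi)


~$ unitron.express v=-52 u_from=lb u_to=oz
  -832
~$ kalendar.mhop n=-16
  1815-12-25
~$ unitron.express v=-4488 u_from=B u_to=MiB
  -561/131072
~$ unitron.express v=3 u_from=yd u_to=mi
  3/1760
~$ kalendar.stepdays n=221
  1816-08-02
~$ unitron.express v=-88 u_from=min u_to=h
  -22/15
~$ kalendar.anchor d=2162-04-16
  2162-04-16
~$ kalendar.stepdays n=-255
  2161-08-04
~$ kalendar.yearhop n=-2
  2159-08-04

Answer: cur=1816-08-02


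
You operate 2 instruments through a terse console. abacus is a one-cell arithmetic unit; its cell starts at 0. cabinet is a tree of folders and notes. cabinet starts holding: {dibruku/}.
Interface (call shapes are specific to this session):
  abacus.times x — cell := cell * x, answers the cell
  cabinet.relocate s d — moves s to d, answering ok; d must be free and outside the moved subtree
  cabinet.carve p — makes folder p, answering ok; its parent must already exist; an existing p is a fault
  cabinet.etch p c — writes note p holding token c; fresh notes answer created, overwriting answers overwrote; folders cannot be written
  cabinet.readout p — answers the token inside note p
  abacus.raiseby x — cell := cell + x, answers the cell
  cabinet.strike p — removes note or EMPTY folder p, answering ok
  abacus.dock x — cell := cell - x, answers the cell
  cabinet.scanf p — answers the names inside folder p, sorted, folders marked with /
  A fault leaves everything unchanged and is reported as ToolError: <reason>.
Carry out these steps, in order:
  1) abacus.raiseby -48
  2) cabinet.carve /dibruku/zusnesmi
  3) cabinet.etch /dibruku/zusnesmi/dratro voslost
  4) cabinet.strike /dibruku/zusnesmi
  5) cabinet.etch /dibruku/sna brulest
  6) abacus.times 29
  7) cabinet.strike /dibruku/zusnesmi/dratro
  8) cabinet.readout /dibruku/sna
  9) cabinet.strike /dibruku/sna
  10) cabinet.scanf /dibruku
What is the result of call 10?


I use raiseby using x=-48, giving -48.
I use carve using p=/dibruku/zusnesmi, and observe ok.
I try etch using p=/dibruku/zusnesmi/dratro, c=voslost, → created.
I invoke strike using p=/dibruku/zusnesmi, which returns ToolError: not empty.
Using etch using p=/dibruku/sna, c=brulest, and get created.
Then times using x=29, and observe -1392.
Calling strike using p=/dibruku/zusnesmi/dratro, giving ok.
Then readout using p=/dibruku/sna, giving brulest.
I run strike using p=/dibruku/sna, — result: ok.
Calling scanf using p=/dibruku, which returns [zusnesmi/].

Answer: [zusnesmi/]


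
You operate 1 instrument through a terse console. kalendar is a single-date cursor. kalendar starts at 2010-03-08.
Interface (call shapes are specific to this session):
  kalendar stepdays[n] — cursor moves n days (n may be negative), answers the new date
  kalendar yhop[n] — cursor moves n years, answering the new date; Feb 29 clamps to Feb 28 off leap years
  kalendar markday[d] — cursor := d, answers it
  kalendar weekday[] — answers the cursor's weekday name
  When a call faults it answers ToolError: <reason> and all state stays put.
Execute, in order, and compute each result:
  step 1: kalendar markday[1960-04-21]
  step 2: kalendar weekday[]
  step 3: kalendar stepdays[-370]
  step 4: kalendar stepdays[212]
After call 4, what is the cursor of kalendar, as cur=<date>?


→ kalendar markday(d: 1960-04-21)
← 1960-04-21
→ kalendar weekday()
← Thursday
→ kalendar stepdays(n: -370)
← 1959-04-17
→ kalendar stepdays(n: 212)
← 1959-11-15

Answer: cur=1959-11-15


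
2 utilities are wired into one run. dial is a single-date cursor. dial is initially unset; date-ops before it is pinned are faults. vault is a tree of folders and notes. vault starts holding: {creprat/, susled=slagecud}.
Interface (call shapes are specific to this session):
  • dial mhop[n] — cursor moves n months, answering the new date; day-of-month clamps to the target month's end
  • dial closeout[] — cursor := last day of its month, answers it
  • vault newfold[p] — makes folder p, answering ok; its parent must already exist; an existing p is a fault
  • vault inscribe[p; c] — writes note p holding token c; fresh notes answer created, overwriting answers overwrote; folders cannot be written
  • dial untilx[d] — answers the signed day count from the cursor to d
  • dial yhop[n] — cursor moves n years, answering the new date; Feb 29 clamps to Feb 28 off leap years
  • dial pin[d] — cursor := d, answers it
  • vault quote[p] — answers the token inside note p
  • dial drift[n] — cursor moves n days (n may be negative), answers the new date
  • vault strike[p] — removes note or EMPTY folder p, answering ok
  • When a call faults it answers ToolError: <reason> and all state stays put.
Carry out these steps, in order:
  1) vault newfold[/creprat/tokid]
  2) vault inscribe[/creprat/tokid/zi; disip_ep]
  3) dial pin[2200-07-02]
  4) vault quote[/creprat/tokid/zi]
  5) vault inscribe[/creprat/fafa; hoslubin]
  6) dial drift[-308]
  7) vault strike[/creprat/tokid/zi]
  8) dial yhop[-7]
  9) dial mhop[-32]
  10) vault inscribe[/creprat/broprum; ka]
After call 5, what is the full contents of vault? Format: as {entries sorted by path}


>> vault newfold(p→/creprat/tokid)
<< ok
>> vault inscribe(p→/creprat/tokid/zi, c→disip_ep)
<< created
>> dial pin(d→2200-07-02)
<< 2200-07-02
>> vault quote(p→/creprat/tokid/zi)
<< disip_ep
>> vault inscribe(p→/creprat/fafa, c→hoslubin)
<< created
>> dial drift(n→-308)
<< 2199-08-28
>> vault strike(p→/creprat/tokid/zi)
<< ok
>> dial yhop(n→-7)
<< 2192-08-28
>> dial mhop(n→-32)
<< 2189-12-28
>> vault inscribe(p→/creprat/broprum, c→ka)
<< created

Answer: {creprat/, creprat/fafa=hoslubin, creprat/tokid/, creprat/tokid/zi=disip_ep, susled=slagecud}


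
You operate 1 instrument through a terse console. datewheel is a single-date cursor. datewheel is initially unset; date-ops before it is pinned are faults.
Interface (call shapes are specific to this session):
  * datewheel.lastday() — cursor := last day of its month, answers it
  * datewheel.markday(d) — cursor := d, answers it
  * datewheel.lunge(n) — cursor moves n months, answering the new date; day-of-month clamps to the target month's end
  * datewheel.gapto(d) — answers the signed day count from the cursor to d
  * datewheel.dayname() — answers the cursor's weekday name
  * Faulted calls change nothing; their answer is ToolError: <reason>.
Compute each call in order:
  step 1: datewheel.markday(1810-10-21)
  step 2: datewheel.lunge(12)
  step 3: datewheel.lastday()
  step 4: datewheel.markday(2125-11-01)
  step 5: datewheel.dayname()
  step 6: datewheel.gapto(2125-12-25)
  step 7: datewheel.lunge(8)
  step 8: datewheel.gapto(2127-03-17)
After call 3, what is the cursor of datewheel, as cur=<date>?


// 1. datewheel.markday(d→1810-10-21) : 1810-10-21
// 2. datewheel.lunge(n→12) : 1811-10-21
// 3. datewheel.lastday() : 1811-10-31
// 4. datewheel.markday(d→2125-11-01) : 2125-11-01
// 5. datewheel.dayname() : Thursday
// 6. datewheel.gapto(d→2125-12-25) : 54
// 7. datewheel.lunge(n→8) : 2126-07-01
// 8. datewheel.gapto(d→2127-03-17) : 259

Answer: cur=1811-10-31


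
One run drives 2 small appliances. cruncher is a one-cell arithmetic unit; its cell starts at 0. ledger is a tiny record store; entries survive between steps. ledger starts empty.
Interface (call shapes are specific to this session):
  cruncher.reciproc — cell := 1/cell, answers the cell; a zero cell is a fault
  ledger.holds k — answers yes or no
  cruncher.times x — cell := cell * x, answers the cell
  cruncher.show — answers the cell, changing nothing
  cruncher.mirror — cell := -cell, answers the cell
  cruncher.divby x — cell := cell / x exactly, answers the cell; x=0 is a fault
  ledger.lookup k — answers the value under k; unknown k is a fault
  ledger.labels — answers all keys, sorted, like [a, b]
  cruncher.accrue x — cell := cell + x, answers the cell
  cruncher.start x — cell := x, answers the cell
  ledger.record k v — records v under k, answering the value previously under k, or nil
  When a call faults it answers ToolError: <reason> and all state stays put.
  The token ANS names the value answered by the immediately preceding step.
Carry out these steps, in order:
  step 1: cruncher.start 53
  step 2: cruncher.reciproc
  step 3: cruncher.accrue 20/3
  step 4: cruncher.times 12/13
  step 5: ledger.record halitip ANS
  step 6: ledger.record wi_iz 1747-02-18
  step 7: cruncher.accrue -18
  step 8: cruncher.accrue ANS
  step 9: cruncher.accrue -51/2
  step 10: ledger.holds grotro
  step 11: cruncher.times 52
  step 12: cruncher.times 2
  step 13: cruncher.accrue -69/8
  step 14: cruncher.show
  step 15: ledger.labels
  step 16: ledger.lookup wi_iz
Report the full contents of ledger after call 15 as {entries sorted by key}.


Answer: {halitip=4252/689, wi_iz=1747-02-18}

Derivation:
// 1. cruncher.start(x=53) : 53
// 2. cruncher.reciproc() : 1/53
// 3. cruncher.accrue(x=20/3) : 1063/159
// 4. cruncher.times(x=12/13) : 4252/689
// 5. ledger.record(k=halitip, v=ANS) : nil
// 6. ledger.record(k=wi_iz, v=1747-02-18) : nil
// 7. cruncher.accrue(x=-18) : -8150/689
// 8. cruncher.accrue(x=ANS) : -16300/689
// 9. cruncher.accrue(x=-51/2) : -67739/1378
// 10. ledger.holds(k=grotro) : no
// 11. cruncher.times(x=52) : -135478/53
// 12. cruncher.times(x=2) : -270956/53
// 13. cruncher.accrue(x=-69/8) : -2171305/424
// 14. cruncher.show() : -2171305/424
// 15. ledger.labels() : [halitip, wi_iz]
// 16. ledger.lookup(k=wi_iz) : 1747-02-18


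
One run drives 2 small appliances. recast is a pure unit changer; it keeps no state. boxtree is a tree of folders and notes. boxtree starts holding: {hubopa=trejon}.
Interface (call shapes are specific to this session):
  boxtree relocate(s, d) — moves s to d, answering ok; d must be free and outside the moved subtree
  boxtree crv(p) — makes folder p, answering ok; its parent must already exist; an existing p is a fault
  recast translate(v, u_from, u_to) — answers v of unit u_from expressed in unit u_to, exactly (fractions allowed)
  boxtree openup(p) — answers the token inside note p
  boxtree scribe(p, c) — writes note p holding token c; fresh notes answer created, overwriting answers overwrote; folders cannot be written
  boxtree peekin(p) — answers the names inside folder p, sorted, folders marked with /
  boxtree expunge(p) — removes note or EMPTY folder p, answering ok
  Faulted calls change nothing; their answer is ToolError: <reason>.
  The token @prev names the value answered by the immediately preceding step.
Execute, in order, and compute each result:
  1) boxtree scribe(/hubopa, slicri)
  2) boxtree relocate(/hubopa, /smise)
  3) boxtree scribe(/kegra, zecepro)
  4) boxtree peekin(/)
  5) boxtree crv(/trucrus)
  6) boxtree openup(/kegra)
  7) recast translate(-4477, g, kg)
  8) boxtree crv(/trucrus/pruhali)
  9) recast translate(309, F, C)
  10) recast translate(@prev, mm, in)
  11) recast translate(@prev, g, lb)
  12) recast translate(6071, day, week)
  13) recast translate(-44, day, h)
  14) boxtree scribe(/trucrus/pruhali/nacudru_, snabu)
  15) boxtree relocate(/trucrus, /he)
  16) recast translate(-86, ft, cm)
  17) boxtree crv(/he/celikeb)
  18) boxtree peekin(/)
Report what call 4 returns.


Answer: [kegra, smise]

Derivation:
Step: boxtree scribe[p: /hubopa; c: slicri]
Result: overwrote
Step: boxtree relocate[s: /hubopa; d: /smise]
Result: ok
Step: boxtree scribe[p: /kegra; c: zecepro]
Result: created
Step: boxtree peekin[p: /]
Result: [kegra, smise]
Step: boxtree crv[p: /trucrus]
Result: ok
Step: boxtree openup[p: /kegra]
Result: zecepro
Step: recast translate[v: -4477; u_from: g; u_to: kg]
Result: -4477/1000
Step: boxtree crv[p: /trucrus/pruhali]
Result: ok
Step: recast translate[v: 309; u_from: F; u_to: C]
Result: 1385/9
Step: recast translate[v: @prev; u_from: mm; u_to: in]
Result: 6925/1143
Step: recast translate[v: @prev; u_from: g; u_to: lb]
Result: 692500000/51845607891
Step: recast translate[v: 6071; u_from: day; u_to: week]
Result: 6071/7
Step: recast translate[v: -44; u_from: day; u_to: h]
Result: -1056
Step: boxtree scribe[p: /trucrus/pruhali/nacudru_; c: snabu]
Result: created
Step: boxtree relocate[s: /trucrus; d: /he]
Result: ok
Step: recast translate[v: -86; u_from: ft; u_to: cm]
Result: -65532/25
Step: boxtree crv[p: /he/celikeb]
Result: ok
Step: boxtree peekin[p: /]
Result: [he/, kegra, smise]


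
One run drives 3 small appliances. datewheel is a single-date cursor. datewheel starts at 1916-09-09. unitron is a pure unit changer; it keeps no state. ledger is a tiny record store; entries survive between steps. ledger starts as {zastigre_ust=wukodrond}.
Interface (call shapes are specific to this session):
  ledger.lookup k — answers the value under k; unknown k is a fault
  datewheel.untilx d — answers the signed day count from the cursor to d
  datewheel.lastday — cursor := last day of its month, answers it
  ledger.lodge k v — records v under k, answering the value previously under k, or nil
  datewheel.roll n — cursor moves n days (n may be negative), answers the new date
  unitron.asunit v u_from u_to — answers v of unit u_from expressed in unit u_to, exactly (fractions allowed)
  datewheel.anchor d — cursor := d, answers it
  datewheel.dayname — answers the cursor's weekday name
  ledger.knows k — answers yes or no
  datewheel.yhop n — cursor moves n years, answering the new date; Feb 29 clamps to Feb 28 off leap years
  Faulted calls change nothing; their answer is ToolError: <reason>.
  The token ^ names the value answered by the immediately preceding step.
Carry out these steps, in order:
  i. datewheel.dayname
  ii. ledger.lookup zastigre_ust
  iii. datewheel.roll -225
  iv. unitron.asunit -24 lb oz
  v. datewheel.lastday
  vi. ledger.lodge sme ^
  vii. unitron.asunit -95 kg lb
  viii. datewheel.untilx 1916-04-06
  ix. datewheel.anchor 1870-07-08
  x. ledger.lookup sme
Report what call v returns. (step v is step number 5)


==> datewheel.dayname()
<== Saturday
==> ledger.lookup(k: zastigre_ust)
<== wukodrond
==> datewheel.roll(n: -225)
<== 1916-01-28
==> unitron.asunit(v: -24, u_from: lb, u_to: oz)
<== -384
==> datewheel.lastday()
<== 1916-01-31
==> ledger.lodge(k: sme, v: ^)
<== nil
==> unitron.asunit(v: -95, u_from: kg, u_to: lb)
<== -9500000000/45359237
==> datewheel.untilx(d: 1916-04-06)
<== 66
==> datewheel.anchor(d: 1870-07-08)
<== 1870-07-08
==> ledger.lookup(k: sme)
<== 1916-01-31

Answer: 1916-01-31


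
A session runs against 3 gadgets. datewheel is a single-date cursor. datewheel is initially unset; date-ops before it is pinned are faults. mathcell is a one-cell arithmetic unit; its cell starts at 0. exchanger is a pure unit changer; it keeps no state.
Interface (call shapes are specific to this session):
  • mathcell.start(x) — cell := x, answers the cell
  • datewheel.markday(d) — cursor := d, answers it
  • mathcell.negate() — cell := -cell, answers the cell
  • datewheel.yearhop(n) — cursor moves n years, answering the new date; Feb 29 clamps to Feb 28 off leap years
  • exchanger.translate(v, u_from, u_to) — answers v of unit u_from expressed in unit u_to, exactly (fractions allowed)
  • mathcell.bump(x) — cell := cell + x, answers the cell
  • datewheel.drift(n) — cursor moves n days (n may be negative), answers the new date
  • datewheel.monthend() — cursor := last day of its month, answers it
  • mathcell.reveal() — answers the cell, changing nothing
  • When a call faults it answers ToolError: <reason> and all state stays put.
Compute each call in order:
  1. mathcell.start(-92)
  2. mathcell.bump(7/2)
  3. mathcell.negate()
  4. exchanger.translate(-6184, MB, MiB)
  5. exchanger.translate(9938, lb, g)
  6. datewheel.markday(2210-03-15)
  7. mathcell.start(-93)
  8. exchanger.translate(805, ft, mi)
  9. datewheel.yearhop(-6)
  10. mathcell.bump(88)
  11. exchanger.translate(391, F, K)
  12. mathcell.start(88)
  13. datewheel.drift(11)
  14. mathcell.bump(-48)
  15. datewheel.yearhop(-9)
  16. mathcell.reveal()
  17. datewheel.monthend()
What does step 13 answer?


Answer: 2204-03-26

Derivation:
Do: mathcell.start[-92]
See: -92
Do: mathcell.bump[7/2]
See: -177/2
Do: mathcell.negate[]
See: 177/2
Do: exchanger.translate[-6184; MB; MiB]
See: -12078125/2048
Do: exchanger.translate[9938; lb; g]
See: 225390048653/50000
Do: datewheel.markday[2210-03-15]
See: 2210-03-15
Do: mathcell.start[-93]
See: -93
Do: exchanger.translate[805; ft; mi]
See: 161/1056
Do: datewheel.yearhop[-6]
See: 2204-03-15
Do: mathcell.bump[88]
See: -5
Do: exchanger.translate[391; F; K]
See: 85067/180
Do: mathcell.start[88]
See: 88
Do: datewheel.drift[11]
See: 2204-03-26
Do: mathcell.bump[-48]
See: 40
Do: datewheel.yearhop[-9]
See: 2195-03-26
Do: mathcell.reveal[]
See: 40
Do: datewheel.monthend[]
See: 2195-03-31


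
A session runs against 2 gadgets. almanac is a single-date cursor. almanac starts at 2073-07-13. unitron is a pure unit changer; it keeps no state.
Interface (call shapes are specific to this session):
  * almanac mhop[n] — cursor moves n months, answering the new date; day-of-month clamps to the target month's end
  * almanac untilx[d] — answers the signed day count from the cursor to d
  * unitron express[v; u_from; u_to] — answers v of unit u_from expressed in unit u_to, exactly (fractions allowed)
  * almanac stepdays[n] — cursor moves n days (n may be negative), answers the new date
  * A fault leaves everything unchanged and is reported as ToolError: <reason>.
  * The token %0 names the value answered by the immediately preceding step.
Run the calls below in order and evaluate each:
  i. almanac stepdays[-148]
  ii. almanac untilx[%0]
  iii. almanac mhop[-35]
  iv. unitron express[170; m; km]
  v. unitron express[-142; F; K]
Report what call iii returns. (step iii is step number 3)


Answer: 2070-03-15

Derivation:
# almanac stepdays(n: -148) -> 2073-02-15
# almanac untilx(d: %0) -> 0
# almanac mhop(n: -35) -> 2070-03-15
# unitron express(v: 170, u_from: m, u_to: km) -> 17/100
# unitron express(v: -142, u_from: F, u_to: K) -> 10589/60
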